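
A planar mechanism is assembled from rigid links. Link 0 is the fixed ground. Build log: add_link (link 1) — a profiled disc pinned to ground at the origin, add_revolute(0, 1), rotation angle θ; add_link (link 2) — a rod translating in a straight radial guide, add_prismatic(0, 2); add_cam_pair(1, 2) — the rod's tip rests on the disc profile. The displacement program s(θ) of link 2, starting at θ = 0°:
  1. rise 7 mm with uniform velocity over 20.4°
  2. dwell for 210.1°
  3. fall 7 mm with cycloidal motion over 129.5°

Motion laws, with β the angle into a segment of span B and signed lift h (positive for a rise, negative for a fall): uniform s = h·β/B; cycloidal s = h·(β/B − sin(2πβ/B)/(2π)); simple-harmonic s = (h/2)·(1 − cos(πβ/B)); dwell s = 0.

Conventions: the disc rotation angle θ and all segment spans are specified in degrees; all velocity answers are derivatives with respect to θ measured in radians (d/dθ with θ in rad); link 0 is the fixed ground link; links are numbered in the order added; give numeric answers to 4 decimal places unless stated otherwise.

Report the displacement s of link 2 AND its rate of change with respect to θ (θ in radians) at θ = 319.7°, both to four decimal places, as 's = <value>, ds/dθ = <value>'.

seg 1 [0°–20.4°] uniform, h=7: full span → s += 7 → s = 7.0000
seg 2 [20.4°–230.5°] dwell: s stays 7.0000
seg 3 [230.5°–360°] cycloidal, h=-7: θ=319.7° here. β=89.2, B=129.5. -7·(0.6888 − sin(2π·0.6888)/(2π)) = -5.8544 → s = 1.1456
velocity in seg [230.5°–360°] (cycloidal), θ in radians: β = 89.2° = 1.5568 rad, B = 129.5° = 2.2602 rad; ds/dθ = (h/B)(1 − cos(2πβ/B)) = ((-7)/2.2602)(1 − cos(2π·0.6888)) = -4.258800 mm/rad

s = 1.1456, ds/dθ = -4.2588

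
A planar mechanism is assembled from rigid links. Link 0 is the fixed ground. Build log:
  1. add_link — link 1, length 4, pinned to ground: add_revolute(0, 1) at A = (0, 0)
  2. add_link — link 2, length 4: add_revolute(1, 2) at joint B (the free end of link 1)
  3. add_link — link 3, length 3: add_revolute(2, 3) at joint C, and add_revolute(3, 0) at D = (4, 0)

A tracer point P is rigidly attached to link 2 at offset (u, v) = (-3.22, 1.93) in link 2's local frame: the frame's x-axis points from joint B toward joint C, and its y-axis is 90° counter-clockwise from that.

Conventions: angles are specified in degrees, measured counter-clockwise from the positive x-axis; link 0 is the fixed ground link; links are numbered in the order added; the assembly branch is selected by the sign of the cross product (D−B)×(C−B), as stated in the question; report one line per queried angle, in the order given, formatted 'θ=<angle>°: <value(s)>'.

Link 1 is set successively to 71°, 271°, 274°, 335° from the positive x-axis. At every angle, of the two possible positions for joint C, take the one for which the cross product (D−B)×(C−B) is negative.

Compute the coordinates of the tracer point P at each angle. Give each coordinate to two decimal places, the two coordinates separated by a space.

A=(0,0), D=(4.00,0)
θ=71°: B = A + 4.00·(cos71°, sin71°) = (1.3023, 3.7821)
θ=71°: |BD| = 4.6456
θ=71°: circle(B,4.00) ∩ circle(D,3.00): a=3.0762, h=2.5567
θ=71°:   candidates: C₊=(5.1701,2.7624) cross=11.878; C₋=(1.0072,-0.2070) cross=-11.878
θ=71°:   branch - wants cross < 0 → take C=(1.0072,-0.2070) (cross=-11.878)
θ=71°: ex = (C−B)/|BC| = (-0.0738,-0.9973); ey = (0.9973,-0.0738)
θ=71°: P = B + -3.22·ex + 1.93·ey = (3.4646,6.8509)
θ=271°: B = A + 4.00·(cos271°, sin271°) = (0.0698, -3.9994)
θ=271°: |BD| = 5.6073
θ=271°: circle(B,4.00) ∩ circle(D,3.00): a=3.4278, h=2.0616
θ=271°:   candidates: C₊=(1.0020,-0.1095) cross=11.560; C₋=(3.9428,-2.9995) cross=-11.560
θ=271°:   branch - wants cross < 0 → take C=(3.9428,-2.9995) (cross=-11.560)
θ=271°: ex = (C−B)/|BC| = (0.9682,0.2500); ey = (-0.2500,0.9682)
θ=271°: P = B + -3.22·ex + 1.93·ey = (-3.5304,-2.9356)
θ=274°: B = A + 4.00·(cos274°, sin274°) = (0.2790, -3.9903)
θ=274°: |BD| = 5.4560
θ=274°: circle(B,4.00) ∩ circle(D,3.00): a=3.3695, h=2.1556
θ=274°:   candidates: C₊=(1.0005,-0.0559) cross=11.761; C₋=(4.1535,-2.9961) cross=-11.761
θ=274°:   branch - wants cross < 0 → take C=(4.1535,-2.9961) (cross=-11.761)
θ=274°: ex = (C−B)/|BC| = (0.9686,0.2485); ey = (-0.2485,0.9686)
θ=274°: P = B + -3.22·ex + 1.93·ey = (-3.3196,-2.9211)
θ=335°: B = A + 4.00·(cos335°, sin335°) = (3.6252, -1.6905)
θ=335°: |BD| = 1.7315
θ=335°: circle(B,4.00) ∩ circle(D,3.00): a=2.8871, h=2.7685
θ=335°:   candidates: C₊=(1.5472,1.7274) cross=4.794; C₋=(6.9530,0.5290) cross=-4.794
θ=335°:   branch - wants cross < 0 → take C=(6.9530,0.5290) (cross=-4.794)
θ=335°: ex = (C−B)/|BC| = (0.8319,0.5549); ey = (-0.5549,0.8319)
θ=335°: P = B + -3.22·ex + 1.93·ey = (-0.1245,-1.8715)

θ=71°: 3.46 6.85
θ=271°: -3.53 -2.94
θ=274°: -3.32 -2.92
θ=335°: -0.12 -1.87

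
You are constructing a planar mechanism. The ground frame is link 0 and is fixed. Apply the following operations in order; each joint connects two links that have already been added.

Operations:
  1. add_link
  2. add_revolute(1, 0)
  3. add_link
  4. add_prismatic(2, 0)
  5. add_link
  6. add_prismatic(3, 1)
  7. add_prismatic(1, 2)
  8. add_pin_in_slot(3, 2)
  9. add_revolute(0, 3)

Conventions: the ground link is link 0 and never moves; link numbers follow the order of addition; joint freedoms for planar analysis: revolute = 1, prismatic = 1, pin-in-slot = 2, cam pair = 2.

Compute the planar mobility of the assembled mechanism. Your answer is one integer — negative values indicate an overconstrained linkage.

(L,J1,J2)=(1,0,0); link0 fixed
link1: (2,0,0)
R 1-0 [J1]: (2,1,0)
link2: (3,1,0)
P 2-0 [J1]: (3,2,0)
link3: (4,2,0)
P 3-1 [J1]: (4,3,0)
P 1-2 [J1]: (4,4,0)
PS 3-2 [J2]: (4,4,1)
R 0-3 [J1]: (4,5,1)
Grübler: 3·3 − 2·5 − 1 = -2

M = -2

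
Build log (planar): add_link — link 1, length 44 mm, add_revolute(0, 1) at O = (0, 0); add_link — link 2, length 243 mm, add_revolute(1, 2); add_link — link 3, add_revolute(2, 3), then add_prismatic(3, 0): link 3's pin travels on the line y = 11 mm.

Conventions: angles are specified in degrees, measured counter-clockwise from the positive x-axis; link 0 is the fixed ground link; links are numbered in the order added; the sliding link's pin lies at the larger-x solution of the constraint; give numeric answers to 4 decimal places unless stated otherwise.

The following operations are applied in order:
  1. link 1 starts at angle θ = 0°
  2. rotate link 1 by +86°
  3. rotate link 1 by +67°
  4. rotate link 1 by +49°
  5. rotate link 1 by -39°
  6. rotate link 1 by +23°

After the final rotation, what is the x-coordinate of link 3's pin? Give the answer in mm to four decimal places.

geometry: r = 44 mm, L = 243 mm, e = 11 mm; θ starts at 0°
rotate link 1 by +86°: θ ← 0° +86° = 86°
rotate link 1 by +67°: θ ← 86° +67° = 153°
rotate link 1 by +49°: θ ← 153° +49° = 202°
rotate link 1 by -39°: θ ← 202° -39° = 163°
rotate link 1 by +23°: θ ← 163° +23° = 186°
crank pin P = (r cos θ, r sin θ) = (-43.758963, -4.599252)
h = r sin θ − e = -4.599252 − 11 = -15.599252
x = r cos θ + √(L² − h²) = -43.758963 + 242.498790 = 198.739827

198.7398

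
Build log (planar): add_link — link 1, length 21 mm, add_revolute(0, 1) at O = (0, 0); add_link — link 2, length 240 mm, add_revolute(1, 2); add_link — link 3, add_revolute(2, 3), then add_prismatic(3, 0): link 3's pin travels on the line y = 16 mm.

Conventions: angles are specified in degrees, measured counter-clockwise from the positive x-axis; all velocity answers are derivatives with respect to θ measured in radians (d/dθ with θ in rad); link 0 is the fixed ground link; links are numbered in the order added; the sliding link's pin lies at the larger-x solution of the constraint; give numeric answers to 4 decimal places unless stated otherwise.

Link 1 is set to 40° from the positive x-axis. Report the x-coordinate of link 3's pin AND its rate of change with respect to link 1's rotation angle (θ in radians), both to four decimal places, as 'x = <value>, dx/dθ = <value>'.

geometry: r = 21 mm, L = 240 mm, e = 16 mm
crank pin P = (r cos θ, r sin θ) = (16.086933, 13.498540)
h = r sin θ − e = 13.498540 − 16 = -2.501460
x = r cos θ + √(L² − h²) = 16.086933 + 239.986964 = 256.073897
dx/dθ = −r sin θ − h·r cos θ/√(L² − h²) (θ in radians; h = -2.501460) = -13.330861

x = 256.0739, dx/dθ = -13.3309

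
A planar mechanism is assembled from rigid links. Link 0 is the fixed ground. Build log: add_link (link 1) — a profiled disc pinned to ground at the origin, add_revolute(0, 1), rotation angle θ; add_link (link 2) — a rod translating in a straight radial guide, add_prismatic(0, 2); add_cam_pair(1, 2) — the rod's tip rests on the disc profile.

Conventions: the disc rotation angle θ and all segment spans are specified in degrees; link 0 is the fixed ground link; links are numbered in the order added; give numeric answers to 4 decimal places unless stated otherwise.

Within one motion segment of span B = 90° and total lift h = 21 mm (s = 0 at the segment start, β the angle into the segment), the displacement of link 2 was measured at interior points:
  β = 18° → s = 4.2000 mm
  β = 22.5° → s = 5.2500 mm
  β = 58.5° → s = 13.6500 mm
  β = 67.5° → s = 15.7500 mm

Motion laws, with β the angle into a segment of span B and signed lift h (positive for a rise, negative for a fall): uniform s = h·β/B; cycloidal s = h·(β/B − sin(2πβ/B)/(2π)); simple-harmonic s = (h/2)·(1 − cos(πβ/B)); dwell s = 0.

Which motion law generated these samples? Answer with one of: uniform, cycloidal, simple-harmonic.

candidates at β/B = r: uniform s = h·r (linear in β); cycloidal s = h·(r − sin(2πr)/(2π)); simple-harmonic s = (h/2)(1 − cos(πr))
β=18°: printed 4.2000 | uniform 4.2000, cycloidal 1.0213, simple-harmonic 2.0053
β=22.5°: printed 5.2500 | uniform 5.2500, cycloidal 1.9077, simple-harmonic 3.0754
β=58.5°: printed 13.6500 | uniform 13.6500, cycloidal 16.3539, simple-harmonic 15.2669
β=67.5°: printed 15.7500 | uniform 15.7500, cycloidal 19.0923, simple-harmonic 17.9246
only one law matches every sample → uniform

uniform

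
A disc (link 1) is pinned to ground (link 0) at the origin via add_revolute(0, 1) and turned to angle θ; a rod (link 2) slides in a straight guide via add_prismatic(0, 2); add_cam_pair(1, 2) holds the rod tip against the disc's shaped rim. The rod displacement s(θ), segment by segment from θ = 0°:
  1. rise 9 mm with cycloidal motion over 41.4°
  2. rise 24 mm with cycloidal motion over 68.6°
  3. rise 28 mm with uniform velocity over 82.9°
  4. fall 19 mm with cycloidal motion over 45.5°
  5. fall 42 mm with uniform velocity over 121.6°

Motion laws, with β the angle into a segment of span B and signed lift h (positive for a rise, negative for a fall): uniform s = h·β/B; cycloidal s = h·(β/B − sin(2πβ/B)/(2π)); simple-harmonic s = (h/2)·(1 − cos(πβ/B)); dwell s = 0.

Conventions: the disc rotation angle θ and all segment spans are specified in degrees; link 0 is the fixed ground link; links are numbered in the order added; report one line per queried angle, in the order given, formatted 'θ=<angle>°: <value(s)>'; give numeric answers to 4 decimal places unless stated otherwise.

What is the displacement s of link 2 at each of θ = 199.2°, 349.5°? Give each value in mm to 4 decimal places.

segment 1 (0° to 41.4°, cycloidal, h = 9) is passed completely: s = 0.0000 + (9) = 9.0000
segment 2 (41.4° to 110°, cycloidal, h = 24) is passed completely: s = 9.0000 + (24) = 33.0000
segment 3 (110° to 192.9°, uniform, h = 28) is passed completely: s = 33.0000 + (28) = 61.0000
θ = 199.2° falls in segment 4 (192.9° to 238.4°, cycloidal, h = -19): β = 199.2 − 192.9 = 6.3°, B = 45.5°; Δs = -19·(0.1385 − sin(2π·0.1385)/(2π)) = -0.3195; s = 61.0000 − 0.3195 = 60.6805
segment 4 (192.9° to 238.4°, cycloidal, h = -19) is passed completely: s = 61.0000 + (-19) = 42.0000
θ = 349.5° falls in segment 5 (238.4° to 360°, uniform, h = -42): β = 349.5 − 238.4 = 111.1°, B = 121.6°; Δs = -42·111.1/121.6 = -38.3734; s = 42.0000 − 38.3734 = 3.6266

θ=199.2°: 60.6805
θ=349.5°: 3.6266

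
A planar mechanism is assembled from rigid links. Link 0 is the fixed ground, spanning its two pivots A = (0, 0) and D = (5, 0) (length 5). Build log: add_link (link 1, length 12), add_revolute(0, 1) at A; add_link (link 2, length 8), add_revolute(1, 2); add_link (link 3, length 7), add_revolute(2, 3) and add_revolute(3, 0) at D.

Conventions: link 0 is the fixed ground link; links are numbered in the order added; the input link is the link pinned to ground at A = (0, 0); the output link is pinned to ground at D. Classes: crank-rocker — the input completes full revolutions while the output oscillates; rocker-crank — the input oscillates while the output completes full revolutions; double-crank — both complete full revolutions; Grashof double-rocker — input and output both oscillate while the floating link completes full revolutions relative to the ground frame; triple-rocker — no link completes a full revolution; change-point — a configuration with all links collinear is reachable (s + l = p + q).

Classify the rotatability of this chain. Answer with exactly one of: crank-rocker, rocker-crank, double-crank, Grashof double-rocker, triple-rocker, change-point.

lengths: ground=5, input=12, coupler=8, output=7
sorted: s=5 (shortest), l=12 (longest), p+q=15
s + l = 17 vs p + q = 15
s + l > p + q → non-Grashof → no link fully rotates → triple-rocker

triple-rocker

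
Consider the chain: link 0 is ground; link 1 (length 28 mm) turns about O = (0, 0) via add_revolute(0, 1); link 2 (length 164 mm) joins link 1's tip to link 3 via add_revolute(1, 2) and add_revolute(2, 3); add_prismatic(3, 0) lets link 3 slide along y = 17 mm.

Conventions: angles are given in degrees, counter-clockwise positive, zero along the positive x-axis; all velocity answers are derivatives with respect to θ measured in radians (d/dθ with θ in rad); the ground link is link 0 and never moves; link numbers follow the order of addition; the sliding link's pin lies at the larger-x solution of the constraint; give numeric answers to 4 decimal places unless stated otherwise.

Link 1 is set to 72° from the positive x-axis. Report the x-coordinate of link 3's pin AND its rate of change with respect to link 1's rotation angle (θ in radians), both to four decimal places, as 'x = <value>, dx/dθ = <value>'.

geometry: r = 28 mm, L = 164 mm, e = 17 mm
crank pin P = (r cos θ, r sin θ) = (8.652476, 26.629582)
h = r sin θ − e = 26.629582 − 17 = 9.629582
x = r cos θ + √(L² − h²) = 8.652476 + 163.717046 = 172.369522
dx/dθ = −r sin θ − h·r cos θ/√(L² − h²) (θ in radians; h = 9.629582) = -27.138508

x = 172.3695, dx/dθ = -27.1385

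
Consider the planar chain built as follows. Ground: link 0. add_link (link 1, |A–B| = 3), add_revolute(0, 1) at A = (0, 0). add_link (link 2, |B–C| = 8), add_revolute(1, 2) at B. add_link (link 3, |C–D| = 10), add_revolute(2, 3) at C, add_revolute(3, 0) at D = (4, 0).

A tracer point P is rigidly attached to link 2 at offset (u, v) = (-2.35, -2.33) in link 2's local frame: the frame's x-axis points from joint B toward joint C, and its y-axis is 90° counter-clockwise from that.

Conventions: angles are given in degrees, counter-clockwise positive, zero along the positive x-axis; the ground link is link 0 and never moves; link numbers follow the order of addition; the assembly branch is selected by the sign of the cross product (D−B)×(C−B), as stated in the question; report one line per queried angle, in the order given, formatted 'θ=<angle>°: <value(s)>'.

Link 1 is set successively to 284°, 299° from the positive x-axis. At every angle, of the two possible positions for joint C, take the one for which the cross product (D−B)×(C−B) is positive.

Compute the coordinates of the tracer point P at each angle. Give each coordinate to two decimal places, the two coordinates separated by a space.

A=(0,0), D=(4.00,0)
θ=284°: B = A + 3.00·(cos284°, sin284°) = (0.7258, -2.9109)
θ=284°: |BD| = 4.3811
θ=284°: circle(B,8.00) ∩ circle(D,10.00): a=-1.9180, h=7.7667
θ=284°:   candidates: C₊=(-5.8680,1.6192) cross=34.026; C₋=(4.4527,-9.9897) cross=-34.026
θ=284°:   branch + wants cross > 0 → take C=(-5.8680,1.6192) (cross=34.026)
θ=284°: ex = (C−B)/|BC| = (-0.8242,0.5663); ey = (-0.5663,-0.8242)
θ=284°: P = B + -2.35·ex + -2.33·ey = (3.9821,-2.3212)
θ=299°: B = A + 3.00·(cos299°, sin299°) = (1.4544, -2.6239)
θ=299°: |BD| = 3.6558
θ=299°: circle(B,8.00) ∩ circle(D,10.00): a=-3.0959, h=7.3767
θ=299°:   candidates: C₊=(-5.9958,0.2907) cross=26.967; C₋=(4.5932,-9.9824) cross=-26.967
θ=299°:   branch + wants cross > 0 → take C=(-5.9958,0.2907) (cross=26.967)
θ=299°: ex = (C−B)/|BC| = (-0.9313,0.3643); ey = (-0.3643,-0.9313)
θ=299°: P = B + -2.35·ex + -2.33·ey = (4.4918,-1.3101)

θ=284°: 3.98 -2.32
θ=299°: 4.49 -1.31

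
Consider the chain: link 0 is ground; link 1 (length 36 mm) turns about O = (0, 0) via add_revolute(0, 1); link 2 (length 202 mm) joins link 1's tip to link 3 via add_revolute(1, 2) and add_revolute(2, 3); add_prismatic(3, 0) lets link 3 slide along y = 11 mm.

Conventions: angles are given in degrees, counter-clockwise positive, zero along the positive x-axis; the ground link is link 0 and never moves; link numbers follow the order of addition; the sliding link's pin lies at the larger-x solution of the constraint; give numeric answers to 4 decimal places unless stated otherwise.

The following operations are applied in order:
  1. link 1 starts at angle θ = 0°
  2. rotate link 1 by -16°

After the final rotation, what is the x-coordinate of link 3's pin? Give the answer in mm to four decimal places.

geometry: r = 36 mm, L = 202 mm, e = 11 mm; θ starts at 0°
rotate link 1 by -16°: θ ← 0° -16° = -16°
crank pin P = (r cos θ, r sin θ) = (34.605421, -9.922945)
h = r sin θ − e = -9.922945 − 11 = -20.922945
x = r cos θ + √(L² − h²) = 34.605421 + 200.913490 = 235.518911

235.5189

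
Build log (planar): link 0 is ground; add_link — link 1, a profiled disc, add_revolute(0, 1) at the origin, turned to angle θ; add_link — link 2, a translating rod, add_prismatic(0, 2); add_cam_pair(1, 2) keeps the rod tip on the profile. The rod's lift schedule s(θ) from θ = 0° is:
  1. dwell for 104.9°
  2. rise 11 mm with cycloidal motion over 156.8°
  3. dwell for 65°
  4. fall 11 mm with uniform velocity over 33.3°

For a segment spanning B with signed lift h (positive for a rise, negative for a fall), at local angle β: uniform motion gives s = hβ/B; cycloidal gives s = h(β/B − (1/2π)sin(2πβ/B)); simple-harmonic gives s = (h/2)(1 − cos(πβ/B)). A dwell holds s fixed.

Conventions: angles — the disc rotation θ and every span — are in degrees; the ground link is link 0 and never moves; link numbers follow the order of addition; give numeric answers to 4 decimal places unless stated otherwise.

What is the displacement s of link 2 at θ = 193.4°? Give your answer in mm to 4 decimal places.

seg 1 [0°–104.9°] dwell: s stays 0.0000
seg 2 [104.9°–261.7°] cycloidal, h=11: θ=193.4° here. β=88.5, B=156.8. 11·(0.5644 − sin(2π·0.5644)/(2π)) = 6.8979 → s = 6.8979

6.8979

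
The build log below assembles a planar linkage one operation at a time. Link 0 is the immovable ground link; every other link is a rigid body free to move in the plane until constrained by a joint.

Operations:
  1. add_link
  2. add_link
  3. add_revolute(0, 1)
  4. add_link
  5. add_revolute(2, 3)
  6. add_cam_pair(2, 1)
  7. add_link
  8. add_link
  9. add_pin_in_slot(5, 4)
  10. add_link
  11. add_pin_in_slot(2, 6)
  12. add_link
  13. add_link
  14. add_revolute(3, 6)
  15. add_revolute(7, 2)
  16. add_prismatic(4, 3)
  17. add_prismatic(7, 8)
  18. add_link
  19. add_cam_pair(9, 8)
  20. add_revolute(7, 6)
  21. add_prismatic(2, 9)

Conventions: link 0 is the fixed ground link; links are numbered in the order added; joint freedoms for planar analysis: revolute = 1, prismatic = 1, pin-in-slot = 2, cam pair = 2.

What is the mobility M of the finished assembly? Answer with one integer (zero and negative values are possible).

(L,J1,J2)=(1,0,0); link0 fixed
link1: (2,0,0)
link2: (3,0,0)
R 0-1 [J1]: (3,1,0)
link3: (4,1,0)
R 2-3 [J1]: (4,2,0)
C 2-1 [J2]: (4,2,1)
link4: (5,2,1)
link5: (6,2,1)
PS 5-4 [J2]: (6,2,2)
link6: (7,2,2)
PS 2-6 [J2]: (7,2,3)
link7: (8,2,3)
link8: (9,2,3)
R 3-6 [J1]: (9,3,3)
R 7-2 [J1]: (9,4,3)
P 4-3 [J1]: (9,5,3)
P 7-8 [J1]: (9,6,3)
link9: (10,6,3)
C 9-8 [J2]: (10,6,4)
R 7-6 [J1]: (10,7,4)
P 2-9 [J1]: (10,8,4)
Grübler: 3·9 − 2·8 − 4 = 7

M = 7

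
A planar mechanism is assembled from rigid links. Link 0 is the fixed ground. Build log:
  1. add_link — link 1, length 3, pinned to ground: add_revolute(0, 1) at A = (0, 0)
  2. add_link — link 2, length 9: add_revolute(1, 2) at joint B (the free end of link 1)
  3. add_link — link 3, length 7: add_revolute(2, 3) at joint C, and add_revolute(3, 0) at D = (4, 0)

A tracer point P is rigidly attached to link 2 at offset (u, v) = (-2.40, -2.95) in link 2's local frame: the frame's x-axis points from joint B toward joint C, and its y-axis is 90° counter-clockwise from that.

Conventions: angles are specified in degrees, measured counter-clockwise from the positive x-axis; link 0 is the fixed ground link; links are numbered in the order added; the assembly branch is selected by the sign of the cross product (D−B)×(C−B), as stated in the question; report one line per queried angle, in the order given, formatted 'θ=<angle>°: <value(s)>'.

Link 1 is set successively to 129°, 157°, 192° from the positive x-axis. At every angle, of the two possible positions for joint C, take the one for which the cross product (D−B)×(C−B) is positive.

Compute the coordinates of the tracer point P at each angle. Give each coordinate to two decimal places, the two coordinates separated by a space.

A=(0,0), D=(4.00,0)
θ=129°: B = A + 3.00·(cos129°, sin129°) = (-1.8880, 2.3314)
θ=129°: |BD| = 6.3327
θ=129°: circle(B,9.00) ∩ circle(D,7.00): a=5.6929, h=6.9707
θ=129°:   candidates: C₊=(5.9714,6.7167) cross=44.144; C₋=(0.8388,-6.2455) cross=-44.144
θ=129°:   branch + wants cross > 0 → take C=(5.9714,6.7167) (cross=44.144)
θ=129°: ex = (C−B)/|BC| = (0.8733,0.4872); ey = (-0.4872,0.8733)
θ=129°: P = B + -2.40·ex + -2.95·ey = (-2.5464,-1.4141)
θ=157°: B = A + 3.00·(cos157°, sin157°) = (-2.7615, 1.1722)
θ=157°: |BD| = 6.8624
θ=157°: circle(B,9.00) ∩ circle(D,7.00): a=5.7627, h=6.9131
θ=157°:   candidates: C₊=(4.0974,6.9993) cross=47.440; C₋=(1.7357,-6.6237) cross=-47.440
θ=157°:   branch + wants cross > 0 → take C=(4.0974,6.9993) (cross=47.440)
θ=157°: ex = (C−B)/|BC| = (0.7621,0.6475); ey = (-0.6475,0.7621)
θ=157°: P = B + -2.40·ex + -2.95·ey = (-2.6806,-2.6299)
θ=192°: B = A + 3.00·(cos192°, sin192°) = (-2.9344, -0.6237)
θ=192°: |BD| = 6.9624
θ=192°: circle(B,9.00) ∩ circle(D,7.00): a=5.7793, h=6.8993
θ=192°:   candidates: C₊=(2.2035,6.7655) cross=48.036; C₋=(3.4397,-6.9775) cross=-48.036
θ=192°:   branch + wants cross > 0 → take C=(2.2035,6.7655) (cross=48.036)
θ=192°: ex = (C−B)/|BC| = (0.5709,0.8210); ey = (-0.8210,0.5709)
θ=192°: P = B + -2.40·ex + -2.95·ey = (-1.8825,-4.2783)

θ=129°: -2.55 -1.41
θ=157°: -2.68 -2.63
θ=192°: -1.88 -4.28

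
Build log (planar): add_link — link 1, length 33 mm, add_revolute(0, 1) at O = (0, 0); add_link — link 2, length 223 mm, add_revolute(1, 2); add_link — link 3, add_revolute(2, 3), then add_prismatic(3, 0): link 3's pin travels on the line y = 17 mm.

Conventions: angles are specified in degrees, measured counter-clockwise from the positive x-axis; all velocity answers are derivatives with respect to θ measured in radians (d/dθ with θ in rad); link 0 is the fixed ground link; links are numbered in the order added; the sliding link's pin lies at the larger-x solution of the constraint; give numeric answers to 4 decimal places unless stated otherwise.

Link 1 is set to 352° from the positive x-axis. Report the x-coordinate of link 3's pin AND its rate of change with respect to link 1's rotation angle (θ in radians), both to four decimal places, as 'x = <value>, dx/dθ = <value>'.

geometry: r = 33 mm, L = 223 mm, e = 17 mm
crank pin P = (r cos θ, r sin θ) = (32.678846, -4.592712)
h = r sin θ − e = -4.592712 − 17 = -21.592712
x = r cos θ + √(L² − h²) = 32.678846 + 221.952145 = 254.630992
dx/dθ = −r sin θ − h·r cos θ/√(L² − h²) (θ in radians; h = -21.592712) = 7.771888

x = 254.6310, dx/dθ = 7.7719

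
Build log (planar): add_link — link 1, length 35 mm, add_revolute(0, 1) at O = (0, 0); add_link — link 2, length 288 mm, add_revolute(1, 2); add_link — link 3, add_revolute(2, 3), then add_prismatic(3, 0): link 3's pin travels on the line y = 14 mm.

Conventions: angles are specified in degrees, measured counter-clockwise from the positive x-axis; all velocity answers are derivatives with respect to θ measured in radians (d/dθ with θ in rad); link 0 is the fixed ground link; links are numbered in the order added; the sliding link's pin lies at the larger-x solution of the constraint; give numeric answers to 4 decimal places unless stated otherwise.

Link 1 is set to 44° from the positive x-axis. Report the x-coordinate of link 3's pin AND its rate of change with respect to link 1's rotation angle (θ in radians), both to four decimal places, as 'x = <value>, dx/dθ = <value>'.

geometry: r = 35 mm, L = 288 mm, e = 14 mm
crank pin P = (r cos θ, r sin θ) = (25.176893, 24.313043)
h = r sin θ − e = 24.313043 − 14 = 10.313043
x = r cos θ + √(L² − h²) = 25.176893 + 287.815290 = 312.992183
dx/dθ = −r sin θ − h·r cos θ/√(L² − h²) (θ in radians; h = 10.313043) = -25.215185

x = 312.9922, dx/dθ = -25.2152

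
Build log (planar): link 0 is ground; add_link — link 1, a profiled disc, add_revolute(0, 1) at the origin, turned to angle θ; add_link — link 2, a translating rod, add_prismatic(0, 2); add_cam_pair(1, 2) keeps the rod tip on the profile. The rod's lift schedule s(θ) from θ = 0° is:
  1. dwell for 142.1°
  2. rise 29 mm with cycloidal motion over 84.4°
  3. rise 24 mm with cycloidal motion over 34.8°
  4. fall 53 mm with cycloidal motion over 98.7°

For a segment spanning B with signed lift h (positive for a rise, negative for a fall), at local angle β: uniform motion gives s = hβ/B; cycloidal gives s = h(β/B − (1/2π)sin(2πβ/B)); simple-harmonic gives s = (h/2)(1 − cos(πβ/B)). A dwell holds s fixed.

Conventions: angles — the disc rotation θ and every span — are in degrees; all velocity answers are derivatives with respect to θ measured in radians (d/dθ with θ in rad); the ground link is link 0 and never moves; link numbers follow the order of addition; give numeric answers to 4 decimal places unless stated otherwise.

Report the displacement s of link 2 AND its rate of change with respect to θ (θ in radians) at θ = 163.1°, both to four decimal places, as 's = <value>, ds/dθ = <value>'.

seg 1 [0°–142.1°] dwell: s stays 0.0000
seg 2 [142.1°–226.5°] cycloidal, h=29: θ=163.1° here. β=21, B=84.4. 29·(0.2488 − sin(2π·0.2488)/(2π)) = 2.6003 → s = 2.6003
velocity in seg [142.1°–226.5°] (cycloidal), θ in radians: β = 21° = 0.3665 rad, B = 84.4° = 1.4731 rad; ds/dθ = (h/B)(1 − cos(2πβ/B)) = (29/1.4731)(1 − cos(2π·0.2488)) = 19.540380 mm/rad

s = 2.6003, ds/dθ = 19.5404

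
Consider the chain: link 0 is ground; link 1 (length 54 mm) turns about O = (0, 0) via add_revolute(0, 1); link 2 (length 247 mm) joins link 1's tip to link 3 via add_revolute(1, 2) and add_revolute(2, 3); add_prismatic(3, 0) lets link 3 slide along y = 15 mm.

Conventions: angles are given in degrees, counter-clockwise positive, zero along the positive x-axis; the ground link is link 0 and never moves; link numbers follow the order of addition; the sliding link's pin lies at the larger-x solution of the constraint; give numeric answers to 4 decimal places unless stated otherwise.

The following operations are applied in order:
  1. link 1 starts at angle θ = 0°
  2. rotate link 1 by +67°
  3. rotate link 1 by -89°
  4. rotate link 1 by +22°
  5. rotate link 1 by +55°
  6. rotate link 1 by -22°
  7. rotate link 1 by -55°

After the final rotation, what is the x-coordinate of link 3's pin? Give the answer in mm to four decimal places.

geometry: r = 54 mm, L = 247 mm, e = 15 mm; θ starts at 0°
rotate link 1 by +67°: θ ← 0° +67° = 67°
rotate link 1 by -89°: θ ← 67° -89° = -22°
rotate link 1 by +22°: θ ← -22° +22° = 0°
rotate link 1 by +55°: θ ← 0° +55° = 55°
rotate link 1 by -22°: θ ← 55° -22° = 33°
rotate link 1 by -55°: θ ← 33° -55° = -22°
crank pin P = (r cos θ, r sin θ) = (50.067928, -20.228756)
h = r sin θ − e = -20.228756 − 15 = -35.228756
x = r cos θ + √(L² − h²) = 50.067928 + 244.474814 = 294.542742

294.5427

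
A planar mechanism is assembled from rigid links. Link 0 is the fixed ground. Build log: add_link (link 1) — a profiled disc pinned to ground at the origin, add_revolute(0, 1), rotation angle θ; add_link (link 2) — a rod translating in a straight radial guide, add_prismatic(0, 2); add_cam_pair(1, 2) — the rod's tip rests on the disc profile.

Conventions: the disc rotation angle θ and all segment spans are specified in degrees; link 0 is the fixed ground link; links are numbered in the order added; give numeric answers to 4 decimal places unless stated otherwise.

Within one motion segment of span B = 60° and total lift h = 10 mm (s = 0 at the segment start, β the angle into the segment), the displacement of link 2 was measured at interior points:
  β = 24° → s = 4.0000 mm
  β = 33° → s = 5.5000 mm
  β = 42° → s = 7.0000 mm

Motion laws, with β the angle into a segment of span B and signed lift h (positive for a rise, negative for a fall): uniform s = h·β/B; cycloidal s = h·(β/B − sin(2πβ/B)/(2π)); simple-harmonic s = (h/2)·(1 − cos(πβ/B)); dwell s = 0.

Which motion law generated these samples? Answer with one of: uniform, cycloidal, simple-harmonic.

candidates at β/B = r: uniform s = h·r (linear in β); cycloidal s = h·(r − sin(2πr)/(2π)); simple-harmonic s = (h/2)(1 − cos(πr))
β=24°: printed 4.0000 | uniform 4.0000, cycloidal 3.0645, simple-harmonic 3.4549
β=33°: printed 5.5000 | uniform 5.5000, cycloidal 5.9918, simple-harmonic 5.7822
β=42°: printed 7.0000 | uniform 7.0000, cycloidal 8.5137, simple-harmonic 7.9389
only one law matches every sample → uniform

uniform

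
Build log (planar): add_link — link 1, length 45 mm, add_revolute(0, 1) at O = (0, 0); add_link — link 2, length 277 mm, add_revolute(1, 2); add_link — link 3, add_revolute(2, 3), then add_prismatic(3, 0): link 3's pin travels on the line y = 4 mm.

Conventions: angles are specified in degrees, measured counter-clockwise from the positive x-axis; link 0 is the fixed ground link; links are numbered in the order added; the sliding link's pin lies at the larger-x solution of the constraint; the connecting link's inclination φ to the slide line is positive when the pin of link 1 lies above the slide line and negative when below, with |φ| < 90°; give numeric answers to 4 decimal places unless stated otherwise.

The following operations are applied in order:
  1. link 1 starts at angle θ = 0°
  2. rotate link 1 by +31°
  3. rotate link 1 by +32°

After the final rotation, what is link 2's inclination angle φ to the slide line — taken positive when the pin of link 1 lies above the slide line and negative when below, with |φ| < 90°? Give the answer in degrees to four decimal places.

geometry: r = 45 mm, L = 277 mm, e = 4 mm; θ starts at 0°
rotate link 1 by +31°: θ ← 0° +31° = 31°
rotate link 1 by +32°: θ ← 31° +32° = 63°
h = r sin θ − e = 40.095294 − 4 = 36.095294
sin φ = h / L = 36.095294 / 277 = 0.13030792
φ = arcsin(0.13030792) = 7.487386°

7.4874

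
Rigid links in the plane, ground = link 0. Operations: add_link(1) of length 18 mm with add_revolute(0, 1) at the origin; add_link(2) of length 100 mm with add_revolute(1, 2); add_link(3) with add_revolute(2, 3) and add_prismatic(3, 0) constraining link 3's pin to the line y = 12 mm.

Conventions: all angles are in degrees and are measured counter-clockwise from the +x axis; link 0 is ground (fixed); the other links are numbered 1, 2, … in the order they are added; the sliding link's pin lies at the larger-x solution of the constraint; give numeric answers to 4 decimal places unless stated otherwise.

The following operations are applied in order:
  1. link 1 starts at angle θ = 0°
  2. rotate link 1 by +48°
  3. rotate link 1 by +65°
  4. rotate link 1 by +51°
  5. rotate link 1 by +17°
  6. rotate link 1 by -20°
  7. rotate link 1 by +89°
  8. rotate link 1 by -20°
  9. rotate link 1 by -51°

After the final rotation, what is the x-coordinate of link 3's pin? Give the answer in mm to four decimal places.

geometry: r = 18 mm, L = 100 mm, e = 12 mm; θ starts at 0°
rotate link 1 by +48°: θ ← 0° +48° = 48°
rotate link 1 by +65°: θ ← 48° +65° = 113°
rotate link 1 by +51°: θ ← 113° +51° = 164°
rotate link 1 by +17°: θ ← 164° +17° = 181°
rotate link 1 by -20°: θ ← 181° -20° = 161°
rotate link 1 by +89°: θ ← 161° +89° = 250°
rotate link 1 by -20°: θ ← 250° -20° = 230°
rotate link 1 by -51°: θ ← 230° -51° = 179°
crank pin P = (r cos θ, r sin θ) = (-17.997259, 0.314143)
h = r sin θ − e = 0.314143 − 12 = -11.685857
x = r cos θ + √(L² − h²) = -17.997259 + 99.314857 = 81.317598

81.3176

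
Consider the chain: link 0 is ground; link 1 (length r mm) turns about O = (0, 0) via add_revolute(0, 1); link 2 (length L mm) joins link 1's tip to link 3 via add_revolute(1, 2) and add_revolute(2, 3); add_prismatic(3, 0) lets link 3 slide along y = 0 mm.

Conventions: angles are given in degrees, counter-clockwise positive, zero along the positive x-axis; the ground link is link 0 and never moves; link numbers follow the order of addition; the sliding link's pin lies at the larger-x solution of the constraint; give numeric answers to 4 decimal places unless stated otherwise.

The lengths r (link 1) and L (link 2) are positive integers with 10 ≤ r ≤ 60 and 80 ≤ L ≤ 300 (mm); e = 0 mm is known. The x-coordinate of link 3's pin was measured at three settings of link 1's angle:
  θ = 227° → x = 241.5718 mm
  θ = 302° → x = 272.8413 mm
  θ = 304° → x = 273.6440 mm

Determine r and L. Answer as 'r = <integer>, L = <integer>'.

constraint per measurement: (x − r cos θ)² + (r sin θ − e)² = L²
subtracting the θ₁ and θ₂ equations cancels the r² and L² terms:
r = (x₁² − x₂²) / (2[(x₁cos θ₁ + e sin θ₁) − (x₂cos θ₂ + e sin θ₂)]) = 26.0000 → r = 26
L² = (x₁ − r cos θ₁)² + (r sin θ₁ − e)² = 67600.0163 → L = 260.0000 → L = 260
check at θ₃=304°: x = 273.6440 (printed 273.6440) ✓

r = 26, L = 260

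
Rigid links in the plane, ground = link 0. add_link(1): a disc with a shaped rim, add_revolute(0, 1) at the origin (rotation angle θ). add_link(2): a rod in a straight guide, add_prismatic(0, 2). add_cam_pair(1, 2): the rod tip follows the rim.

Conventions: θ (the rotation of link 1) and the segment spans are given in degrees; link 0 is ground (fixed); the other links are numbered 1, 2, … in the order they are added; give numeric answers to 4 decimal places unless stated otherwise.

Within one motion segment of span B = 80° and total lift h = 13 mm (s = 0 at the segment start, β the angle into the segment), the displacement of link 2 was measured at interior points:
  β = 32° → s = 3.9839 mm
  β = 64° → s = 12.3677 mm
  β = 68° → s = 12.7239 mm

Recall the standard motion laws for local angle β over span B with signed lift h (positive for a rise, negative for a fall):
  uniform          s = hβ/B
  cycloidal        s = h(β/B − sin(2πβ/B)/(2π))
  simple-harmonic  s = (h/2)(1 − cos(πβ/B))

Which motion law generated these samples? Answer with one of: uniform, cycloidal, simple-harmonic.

candidates at β/B = r: uniform s = h·r (linear in β); cycloidal s = h·(r − sin(2πr)/(2π)); simple-harmonic s = (h/2)(1 − cos(πr))
β=32°: printed 3.9839 | uniform 5.2000, cycloidal 3.9839, simple-harmonic 4.4914
β=64°: printed 12.3677 | uniform 10.4000, cycloidal 12.3677, simple-harmonic 11.7586
β=68°: printed 12.7239 | uniform 11.0500, cycloidal 12.7239, simple-harmonic 12.2915
only one law matches every sample → cycloidal

cycloidal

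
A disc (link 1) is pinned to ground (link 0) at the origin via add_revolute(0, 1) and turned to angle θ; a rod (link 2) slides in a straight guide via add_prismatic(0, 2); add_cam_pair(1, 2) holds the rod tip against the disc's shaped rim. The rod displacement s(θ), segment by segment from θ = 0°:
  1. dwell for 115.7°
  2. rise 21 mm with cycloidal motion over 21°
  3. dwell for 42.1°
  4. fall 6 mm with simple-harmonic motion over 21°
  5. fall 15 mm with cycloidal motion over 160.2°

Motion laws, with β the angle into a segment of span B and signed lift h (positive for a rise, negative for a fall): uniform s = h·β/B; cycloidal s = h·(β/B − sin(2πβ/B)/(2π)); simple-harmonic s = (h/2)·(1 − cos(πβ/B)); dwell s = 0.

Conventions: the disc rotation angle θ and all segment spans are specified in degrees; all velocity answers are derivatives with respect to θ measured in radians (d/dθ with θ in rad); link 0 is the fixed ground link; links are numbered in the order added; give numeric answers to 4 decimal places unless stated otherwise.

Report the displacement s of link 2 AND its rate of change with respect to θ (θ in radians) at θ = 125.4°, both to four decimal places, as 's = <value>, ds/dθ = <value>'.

segment 1 (0° to 115.7°, dwell): s unchanged at 0.0000
θ = 125.4° falls in segment 2 (115.7° to 136.7°, cycloidal, h = 21): β = 125.4 − 115.7 = 9.7°, B = 21°; Δs = 21·(0.4619 − sin(2π·0.4619)/(2π)) = 8.9076; s = 0.0000 + 8.9076 = 8.9076
velocity in seg [115.7°–136.7°] (cycloidal), θ in radians: β = 9.7° = 0.1693 rad, B = 21° = 0.3665 rad; ds/dθ = (h/B)(1 − cos(2πβ/B)) = (21/0.3665)(1 − cos(2π·0.4619)) = 112.958059 mm/rad

s = 8.9076, ds/dθ = 112.9581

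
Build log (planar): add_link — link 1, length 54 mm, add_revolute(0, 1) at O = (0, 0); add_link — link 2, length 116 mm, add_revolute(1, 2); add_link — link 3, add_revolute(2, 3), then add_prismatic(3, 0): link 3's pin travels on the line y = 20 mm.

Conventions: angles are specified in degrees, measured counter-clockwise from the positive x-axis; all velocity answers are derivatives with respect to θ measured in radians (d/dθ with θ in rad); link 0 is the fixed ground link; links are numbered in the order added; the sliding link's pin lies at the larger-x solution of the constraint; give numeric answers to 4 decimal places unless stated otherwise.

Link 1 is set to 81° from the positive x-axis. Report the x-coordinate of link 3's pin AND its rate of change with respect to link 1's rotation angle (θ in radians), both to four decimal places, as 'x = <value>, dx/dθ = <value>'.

geometry: r = 54 mm, L = 116 mm, e = 20 mm
crank pin P = (r cos θ, r sin θ) = (8.447461, 53.335170)
h = r sin θ − e = 53.335170 − 20 = 33.335170
x = r cos θ + √(L² − h²) = 8.447461 + 111.107004 = 119.554465
dx/dθ = −r sin θ − h·r cos θ/√(L² − h²) (θ in radians; h = 33.335170) = -55.869642

x = 119.5545, dx/dθ = -55.8696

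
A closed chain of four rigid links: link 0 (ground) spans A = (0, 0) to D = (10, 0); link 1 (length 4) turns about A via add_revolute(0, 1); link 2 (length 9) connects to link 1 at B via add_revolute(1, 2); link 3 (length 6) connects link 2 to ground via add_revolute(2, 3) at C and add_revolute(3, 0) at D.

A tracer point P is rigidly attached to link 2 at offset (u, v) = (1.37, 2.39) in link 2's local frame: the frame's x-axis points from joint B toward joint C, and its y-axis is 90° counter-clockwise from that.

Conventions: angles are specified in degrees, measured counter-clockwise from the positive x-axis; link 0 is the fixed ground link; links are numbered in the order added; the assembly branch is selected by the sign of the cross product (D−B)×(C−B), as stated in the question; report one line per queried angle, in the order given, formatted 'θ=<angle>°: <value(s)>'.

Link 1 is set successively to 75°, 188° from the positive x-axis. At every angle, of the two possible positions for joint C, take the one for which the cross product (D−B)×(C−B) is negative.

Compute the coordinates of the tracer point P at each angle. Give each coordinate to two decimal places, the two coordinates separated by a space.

A=(0,0), D=(10.00,0)
θ=75°: B = A + 4.00·(cos75°, sin75°) = (1.0353, 3.8637)
θ=75°: |BD| = 9.7619
θ=75°: circle(B,9.00) ∩ circle(D,6.00): a=7.1858, h=5.4188
θ=75°:   candidates: C₊=(9.7791,5.9959) cross=52.898; C₋=(5.4896,-3.9567) cross=-52.898
θ=75°:   branch - wants cross < 0 → take C=(5.4896,-3.9567) (cross=-52.898)
θ=75°: ex = (C−B)/|BC| = (0.4949,-0.8689); ey = (0.8689,0.4949)
θ=75°: P = B + 1.37·ex + 2.39·ey = (3.7901,3.8561)
θ=188°: B = A + 4.00·(cos188°, sin188°) = (-3.9611, -0.5567)
θ=188°: |BD| = 13.9722
θ=188°: circle(B,9.00) ∩ circle(D,6.00): a=8.5964, h=2.6649
θ=188°:   candidates: C₊=(4.5224,2.4485) cross=37.234; C₋=(4.7347,-2.8769) cross=-37.234
θ=188°:   branch - wants cross < 0 → take C=(4.7347,-2.8769) (cross=-37.234)
θ=188°: ex = (C−B)/|BC| = (0.9662,-0.2578); ey = (0.2578,0.9662)
θ=188°: P = B + 1.37·ex + 2.39·ey = (-2.0212,1.3993)

θ=75°: 3.79 3.86
θ=188°: -2.02 1.40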